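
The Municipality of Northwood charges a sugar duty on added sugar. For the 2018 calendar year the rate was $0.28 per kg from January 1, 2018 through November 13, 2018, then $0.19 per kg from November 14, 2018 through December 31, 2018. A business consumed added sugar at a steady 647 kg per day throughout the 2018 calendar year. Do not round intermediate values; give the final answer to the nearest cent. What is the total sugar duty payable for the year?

$63,328.36

January 1 – November 13, 2018: 317 days × 647 kg/day = 205,099 kg at $0.28/kg → $57,427.72
November 14 – December 31, 2018: 48 days × 647 kg/day = 31,056 kg at $0.19/kg → $5,900.64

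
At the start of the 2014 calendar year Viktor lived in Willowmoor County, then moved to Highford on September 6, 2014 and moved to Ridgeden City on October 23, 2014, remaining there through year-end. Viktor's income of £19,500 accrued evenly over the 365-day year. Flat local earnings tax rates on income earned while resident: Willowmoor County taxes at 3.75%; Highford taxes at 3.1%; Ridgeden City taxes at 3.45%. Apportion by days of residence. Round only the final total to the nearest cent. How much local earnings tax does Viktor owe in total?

£703.71

Willowmoor County, January 1 – September 5, 2014: 248 days → £19,500 × 3.75% × 248/365 = £496.8493
Highford, September 6 – October 22, 2014: 47 days → £19,500 × 3.1% × 47/365 = £77.8397
Ridgeden City, October 23 – December 31, 2014: 70 days → £19,500 × 3.45% × 70/365 = £129.0205
Total = £703.7096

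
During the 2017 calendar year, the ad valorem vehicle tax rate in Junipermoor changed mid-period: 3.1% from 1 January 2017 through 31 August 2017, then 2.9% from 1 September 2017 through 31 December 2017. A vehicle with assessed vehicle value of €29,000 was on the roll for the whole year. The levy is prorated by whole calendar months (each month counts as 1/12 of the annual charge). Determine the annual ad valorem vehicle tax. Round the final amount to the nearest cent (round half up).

1 January – 31 August 2017: 8 months at 3.1% → €29,000 × 3.1% × 8/12 = €599.3333
1 September – 31 December 2017: 4 months at 2.9% → €29,000 × 2.9% × 4/12 = €280.3333
Total = €879.6667

€879.67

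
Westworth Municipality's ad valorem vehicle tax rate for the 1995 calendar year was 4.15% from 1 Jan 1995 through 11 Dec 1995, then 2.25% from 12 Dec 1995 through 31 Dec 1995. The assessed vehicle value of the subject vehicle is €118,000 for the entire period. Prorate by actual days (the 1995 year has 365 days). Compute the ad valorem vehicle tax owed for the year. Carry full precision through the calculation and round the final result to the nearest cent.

1 Jan – 11 Dec 1995: 345 days at 4.15% → €118,000 × 4.15% × 345/365 = €4,628.6712
12 Dec – 31 Dec 1995: 20 days at 2.25% → €118,000 × 2.25% × 20/365 = €145.4795
Total = €4,774.1507

€4,774.15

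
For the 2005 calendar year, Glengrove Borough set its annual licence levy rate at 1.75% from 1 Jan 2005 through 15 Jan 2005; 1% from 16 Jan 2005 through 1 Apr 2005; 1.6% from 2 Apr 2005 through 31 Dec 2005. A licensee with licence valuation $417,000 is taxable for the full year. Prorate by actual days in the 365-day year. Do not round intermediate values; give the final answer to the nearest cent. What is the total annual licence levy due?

1 Jan – 15 Jan 2005: 15 days at 1.75% → $417,000 × 1.75% × 15/365 = $299.8973
16 Jan – 1 Apr 2005: 76 days at 1% → $417,000 × 1% × 76/365 = $868.2740
2 Apr – 31 Dec 2005: 274 days at 1.6% → $417,000 × 1.6% × 274/365 = $5,008.5699
Total = $6,176.7411

$6,176.74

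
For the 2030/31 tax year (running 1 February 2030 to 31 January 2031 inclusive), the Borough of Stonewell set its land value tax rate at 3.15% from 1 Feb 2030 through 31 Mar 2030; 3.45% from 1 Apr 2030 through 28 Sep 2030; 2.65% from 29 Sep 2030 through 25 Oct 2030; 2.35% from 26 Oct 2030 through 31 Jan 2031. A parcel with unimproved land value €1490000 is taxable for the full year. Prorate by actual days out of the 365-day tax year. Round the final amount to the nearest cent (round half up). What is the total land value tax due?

€45400.10

1 Feb – 31 Mar 2030: 59 days at 3.15% → €1490000 × 3.15% × 59/365 = €7586.7534
1 Apr – 28 Sep 2030: 181 days at 3.45% → €1490000 × 3.45% × 181/365 = €25491.2466
29 Sep – 25 Oct 2030: 27 days at 2.65% → €1490000 × 2.65% × 27/365 = €2920.8082
26 Oct 2030 – 31 Jan 2031: 98 days at 2.35% → €1490000 × 2.35% × 98/365 = €9401.2877
Total = €45400.0959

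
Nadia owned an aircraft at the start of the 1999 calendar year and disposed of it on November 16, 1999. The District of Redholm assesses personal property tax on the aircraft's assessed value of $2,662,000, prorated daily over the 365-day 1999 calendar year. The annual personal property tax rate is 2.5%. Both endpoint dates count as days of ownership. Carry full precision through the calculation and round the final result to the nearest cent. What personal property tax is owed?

$58,345.21

Days held (January 1 – November 16, 1999): 320 out of 365
Tax = $2,662,000 × 2.5% × 320/365 = $58,345.2055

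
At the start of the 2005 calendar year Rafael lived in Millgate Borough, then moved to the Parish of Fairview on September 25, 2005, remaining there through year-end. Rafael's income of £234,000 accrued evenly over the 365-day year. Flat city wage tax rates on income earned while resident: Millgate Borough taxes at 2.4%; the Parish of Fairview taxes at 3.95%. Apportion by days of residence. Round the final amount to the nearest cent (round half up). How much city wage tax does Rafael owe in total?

£6,589.82

Millgate Borough, January 1 – September 24, 2005: 267 days → £234,000 × 2.4% × 267/365 = £4,108.1425
The Parish of Fairview, September 25 – December 31, 2005: 98 days → £234,000 × 3.95% × 98/365 = £2,481.6822
Total = £6,589.8247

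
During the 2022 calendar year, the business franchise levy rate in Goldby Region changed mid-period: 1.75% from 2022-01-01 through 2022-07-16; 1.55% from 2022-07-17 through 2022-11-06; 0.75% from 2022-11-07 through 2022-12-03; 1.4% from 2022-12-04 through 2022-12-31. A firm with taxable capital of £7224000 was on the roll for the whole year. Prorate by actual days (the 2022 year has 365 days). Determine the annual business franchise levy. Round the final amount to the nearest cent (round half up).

2022-01-01 to 2022-07-16: 197 days at 1.75% → £7224000 × 1.75% × 197/365 = £68232.1644
2022-07-17 to 2022-11-06: 113 days at 1.55% → £7224000 × 1.55% × 113/365 = £34665.3041
2022-11-07 to 2022-12-03: 27 days at 0.75% → £7224000 × 0.75% × 27/365 = £4007.8356
2022-12-04 to 2022-12-31: 28 days at 1.4% → £7224000 × 1.4% × 28/365 = £7758.3781
Total = £114663.6822

£114663.68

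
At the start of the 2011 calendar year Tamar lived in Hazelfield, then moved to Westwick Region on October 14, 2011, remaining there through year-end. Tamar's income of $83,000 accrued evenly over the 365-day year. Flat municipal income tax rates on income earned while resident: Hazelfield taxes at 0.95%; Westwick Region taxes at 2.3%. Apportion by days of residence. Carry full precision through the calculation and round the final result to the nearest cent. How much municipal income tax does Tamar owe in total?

$1,031.02

Hazelfield, January 1 – October 13, 2011: 286 days → $83,000 × 0.95% × 286/365 = $617.8384
Westwick Region, October 14 – December 31, 2011: 79 days → $83,000 × 2.3% × 79/365 = $413.1808
Total = $1,031.0192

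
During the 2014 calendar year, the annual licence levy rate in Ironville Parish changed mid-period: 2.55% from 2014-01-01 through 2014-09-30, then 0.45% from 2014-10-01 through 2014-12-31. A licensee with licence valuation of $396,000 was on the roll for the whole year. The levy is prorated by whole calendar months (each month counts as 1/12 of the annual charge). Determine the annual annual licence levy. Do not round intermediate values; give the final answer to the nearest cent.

$8,019.00

2014-01-01 to 2014-09-30: 9 months at 2.55% → $396,000 × 2.55% × 9/12 = $7,573.5000
2014-10-01 to 2014-12-31: 3 months at 0.45% → $396,000 × 0.45% × 3/12 = $445.5000
Total = $8,019.0000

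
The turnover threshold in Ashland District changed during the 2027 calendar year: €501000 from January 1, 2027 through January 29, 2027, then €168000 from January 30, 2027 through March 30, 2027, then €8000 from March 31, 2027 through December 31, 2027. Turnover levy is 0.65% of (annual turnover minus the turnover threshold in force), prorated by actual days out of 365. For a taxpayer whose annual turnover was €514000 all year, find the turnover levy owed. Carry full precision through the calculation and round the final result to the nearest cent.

January 1 – January 29, 2027: 29 days, exemption €501000 → (€514000 − €501000) × 0.65% × 29/365 = €6.7137
January 30 – March 30, 2027: 60 days, exemption €168000 → (€514000 − €168000) × 0.65% × 60/365 = €369.6986
March 31 – December 31, 2027: 276 days, exemption €8000 → (€514000 − €8000) × 0.65% × 276/365 = €2487.0247
Total = €2863.4370

€2863.44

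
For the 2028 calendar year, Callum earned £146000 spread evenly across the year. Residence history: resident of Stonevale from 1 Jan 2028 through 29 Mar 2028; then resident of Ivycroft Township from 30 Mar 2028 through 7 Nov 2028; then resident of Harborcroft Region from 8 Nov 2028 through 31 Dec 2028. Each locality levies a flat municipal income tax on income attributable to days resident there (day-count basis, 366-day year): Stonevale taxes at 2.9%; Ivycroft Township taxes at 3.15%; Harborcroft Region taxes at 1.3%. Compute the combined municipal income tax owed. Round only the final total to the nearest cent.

Stonevale, 1 Jan – 29 Mar 2028: 89 days → £146000 × 2.9% × 89/366 = £1029.5792
Ivycroft Township, 30 Mar – 7 Nov 2028: 223 days → £146000 × 3.15% × 223/366 = £2802.1230
Harborcroft Region, 8 Nov – 31 Dec 2028: 54 days → £146000 × 1.3% × 54/366 = £280.0328
Total = £4111.7350

£4111.73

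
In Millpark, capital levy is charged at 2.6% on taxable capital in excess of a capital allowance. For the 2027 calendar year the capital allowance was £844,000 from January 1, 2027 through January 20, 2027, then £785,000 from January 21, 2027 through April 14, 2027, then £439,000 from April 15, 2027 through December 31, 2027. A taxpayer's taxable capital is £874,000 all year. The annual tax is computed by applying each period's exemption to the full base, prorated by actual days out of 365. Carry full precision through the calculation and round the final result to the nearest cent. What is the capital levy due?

£8,662.70

January 1 – January 20, 2027: 20 days, exemption £844,000 → (£874,000 − £844,000) × 2.6% × 20/365 = £42.7397
January 21 – April 14, 2027: 84 days, exemption £785,000 → (£874,000 − £785,000) × 2.6% × 84/365 = £532.5370
April 15 – December 31, 2027: 261 days, exemption £439,000 → (£874,000 − £439,000) × 2.6% × 261/365 = £8,087.4247
Total = £8,662.7014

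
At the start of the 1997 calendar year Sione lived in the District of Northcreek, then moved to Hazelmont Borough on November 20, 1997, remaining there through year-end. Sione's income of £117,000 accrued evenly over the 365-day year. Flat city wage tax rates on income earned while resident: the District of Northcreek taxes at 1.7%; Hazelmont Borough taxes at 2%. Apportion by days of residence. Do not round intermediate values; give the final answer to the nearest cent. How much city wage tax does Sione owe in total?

The District of Northcreek, January 1 – November 19, 1997: 323 days → £117,000 × 1.7% × 323/365 = £1,760.1288
Hazelmont Borough, November 20 – December 31, 1997: 42 days → £117,000 × 2% × 42/365 = £269.2603
Total = £2,029.3890

£2,029.39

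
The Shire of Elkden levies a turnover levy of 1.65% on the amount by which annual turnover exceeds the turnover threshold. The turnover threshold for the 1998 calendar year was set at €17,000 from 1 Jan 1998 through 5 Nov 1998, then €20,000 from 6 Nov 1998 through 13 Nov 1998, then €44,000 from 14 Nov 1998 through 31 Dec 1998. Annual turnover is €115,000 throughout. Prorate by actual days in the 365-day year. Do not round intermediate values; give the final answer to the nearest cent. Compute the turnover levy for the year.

1 Jan – 5 Nov 1998: 309 days, exemption €17,000 → (€115,000 − €17,000) × 1.65% × 309/365 = €1,368.9123
6 Nov – 13 Nov 1998: 8 days, exemption €20,000 → (€115,000 − €20,000) × 1.65% × 8/365 = €34.3562
14 Nov – 31 Dec 1998: 48 days, exemption €44,000 → (€115,000 − €44,000) × 1.65% × 48/365 = €154.0603
Total = €1,557.3288

€1,557.33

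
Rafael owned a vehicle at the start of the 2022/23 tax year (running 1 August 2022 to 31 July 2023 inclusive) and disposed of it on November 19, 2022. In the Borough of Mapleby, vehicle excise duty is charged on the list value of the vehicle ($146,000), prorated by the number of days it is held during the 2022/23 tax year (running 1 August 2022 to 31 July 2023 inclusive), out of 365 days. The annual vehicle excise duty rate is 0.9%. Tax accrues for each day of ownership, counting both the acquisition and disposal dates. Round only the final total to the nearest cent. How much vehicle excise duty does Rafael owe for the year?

Days held (August 1 – November 19, 2022): 111 out of 365
Tax = $146,000 × 0.9% × 111/365 = $399.6000

$399.60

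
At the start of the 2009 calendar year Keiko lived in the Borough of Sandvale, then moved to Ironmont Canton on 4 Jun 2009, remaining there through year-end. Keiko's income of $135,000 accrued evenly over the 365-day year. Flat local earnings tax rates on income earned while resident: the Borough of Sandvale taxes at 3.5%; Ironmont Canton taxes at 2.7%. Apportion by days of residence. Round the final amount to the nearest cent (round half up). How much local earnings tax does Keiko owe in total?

The Borough of Sandvale, 1 Jan – 3 Jun 2009: 154 days → $135,000 × 3.5% × 154/365 = $1,993.5616
Ironmont Canton, 4 Jun – 31 Dec 2009: 211 days → $135,000 × 2.7% × 211/365 = $2,107.1096
Total = $4,100.6712

$4,100.67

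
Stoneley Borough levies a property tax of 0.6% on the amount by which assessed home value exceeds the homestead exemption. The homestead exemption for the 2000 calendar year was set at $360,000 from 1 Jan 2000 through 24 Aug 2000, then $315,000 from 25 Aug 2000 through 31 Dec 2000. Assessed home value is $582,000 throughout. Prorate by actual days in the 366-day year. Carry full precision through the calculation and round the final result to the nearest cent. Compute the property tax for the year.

$1,427.16

1 Jan – 24 Aug 2000: 237 days, exemption $360,000 → ($582,000 − $360,000) × 0.6% × 237/366 = $862.5246
25 Aug – 31 Dec 2000: 129 days, exemption $315,000 → ($582,000 − $315,000) × 0.6% × 129/366 = $564.6393
Total = $1,427.1639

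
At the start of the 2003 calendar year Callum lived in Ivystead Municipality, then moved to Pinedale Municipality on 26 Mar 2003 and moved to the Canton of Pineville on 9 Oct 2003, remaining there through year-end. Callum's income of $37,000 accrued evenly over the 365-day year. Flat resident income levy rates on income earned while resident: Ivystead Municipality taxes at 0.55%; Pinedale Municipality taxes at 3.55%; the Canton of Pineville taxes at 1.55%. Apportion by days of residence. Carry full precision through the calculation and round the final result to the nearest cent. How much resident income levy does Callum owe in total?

Ivystead Municipality, 1 Jan – 25 Mar 2003: 84 days → $37,000 × 0.55% × 84/365 = $46.8329
Pinedale Municipality, 26 Mar – 8 Oct 2003: 197 days → $37,000 × 3.55% × 197/365 = $708.9301
The Canton of Pineville, 9 Oct – 31 Dec 2003: 84 days → $37,000 × 1.55% × 84/365 = $131.9836
Total = $887.7466

$887.75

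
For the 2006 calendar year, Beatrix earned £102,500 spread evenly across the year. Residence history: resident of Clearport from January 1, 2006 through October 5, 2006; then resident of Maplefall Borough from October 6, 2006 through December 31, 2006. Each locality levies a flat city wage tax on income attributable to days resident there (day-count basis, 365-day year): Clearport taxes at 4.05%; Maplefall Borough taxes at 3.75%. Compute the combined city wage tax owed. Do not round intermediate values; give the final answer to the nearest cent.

Clearport, January 1 – October 5, 2006: 278 days → £102,500 × 4.05% × 278/365 = £3,161.7740
Maplefall Borough, October 6 – December 31, 2006: 87 days → £102,500 × 3.75% × 87/365 = £916.1815
Total = £4,077.9555

£4,077.96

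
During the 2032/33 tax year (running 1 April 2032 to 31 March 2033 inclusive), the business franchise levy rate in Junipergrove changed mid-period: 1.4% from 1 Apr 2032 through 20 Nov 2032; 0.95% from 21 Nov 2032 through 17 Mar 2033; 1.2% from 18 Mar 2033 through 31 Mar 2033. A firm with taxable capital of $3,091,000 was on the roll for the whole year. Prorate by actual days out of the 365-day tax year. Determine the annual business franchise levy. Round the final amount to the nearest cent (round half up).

1 Apr – 20 Nov 2032: 234 days at 1.4% → $3,091,000 × 1.4% × 234/365 = $27,742.7836
21 Nov 2032 – 17 Mar 2033: 117 days at 0.95% → $3,091,000 × 0.95% × 117/365 = $9,412.7301
18 Mar – 31 Mar 2033: 14 days at 1.2% → $3,091,000 × 1.2% × 14/365 = $1,422.7068
Total = $38,578.2205

$38,578.22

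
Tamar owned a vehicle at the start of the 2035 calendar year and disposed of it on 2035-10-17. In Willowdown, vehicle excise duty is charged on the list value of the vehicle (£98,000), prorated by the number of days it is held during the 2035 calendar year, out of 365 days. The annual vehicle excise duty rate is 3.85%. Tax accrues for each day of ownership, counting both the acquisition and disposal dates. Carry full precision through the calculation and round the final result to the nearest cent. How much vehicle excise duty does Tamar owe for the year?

Days held (2035-01-01 to 2035-10-17): 290 out of 365
Tax = £98,000 × 3.85% × 290/365 = £2,997.7260

£2,997.73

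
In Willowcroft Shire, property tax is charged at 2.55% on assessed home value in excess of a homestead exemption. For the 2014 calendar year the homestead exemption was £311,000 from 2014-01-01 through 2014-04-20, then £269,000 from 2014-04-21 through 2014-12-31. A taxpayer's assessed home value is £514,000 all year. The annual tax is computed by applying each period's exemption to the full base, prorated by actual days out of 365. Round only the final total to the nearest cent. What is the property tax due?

£5,924.73

2014-01-01 to 2014-04-20: 110 days, exemption £311,000 → (£514,000 − £311,000) × 2.55% × 110/365 = £1,560.0411
2014-04-21 to 2014-12-31: 255 days, exemption £269,000 → (£514,000 − £269,000) × 2.55% × 255/365 = £4,364.6918
Total = £5,924.7329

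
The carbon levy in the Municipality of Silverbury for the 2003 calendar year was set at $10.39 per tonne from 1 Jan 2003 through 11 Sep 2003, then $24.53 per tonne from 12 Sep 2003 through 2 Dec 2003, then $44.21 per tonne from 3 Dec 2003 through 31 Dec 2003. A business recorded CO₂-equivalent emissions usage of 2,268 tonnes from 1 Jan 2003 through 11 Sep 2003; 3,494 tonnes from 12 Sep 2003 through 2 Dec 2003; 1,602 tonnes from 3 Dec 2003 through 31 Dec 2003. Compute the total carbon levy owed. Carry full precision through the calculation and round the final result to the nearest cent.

1 Jan – 11 Sep 2003: 2,268 tonnes at $10.39/tonne → $23564.52
12 Sep – 2 Dec 2003: 3,494 tonnes at $24.53/tonne → $85707.82
3 Dec – 31 Dec 2003: 1,602 tonnes at $44.21/tonne → $70824.42

$180096.76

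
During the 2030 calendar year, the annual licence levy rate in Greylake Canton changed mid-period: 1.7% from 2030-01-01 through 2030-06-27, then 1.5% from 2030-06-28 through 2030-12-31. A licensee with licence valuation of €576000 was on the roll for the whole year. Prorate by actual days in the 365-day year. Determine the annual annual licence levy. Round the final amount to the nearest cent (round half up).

€9201.80

2030-01-01 to 2030-06-27: 178 days at 1.7% → €576000 × 1.7% × 178/365 = €4775.2767
2030-06-28 to 2030-12-31: 187 days at 1.5% → €576000 × 1.5% × 187/365 = €4426.5205
Total = €9201.7973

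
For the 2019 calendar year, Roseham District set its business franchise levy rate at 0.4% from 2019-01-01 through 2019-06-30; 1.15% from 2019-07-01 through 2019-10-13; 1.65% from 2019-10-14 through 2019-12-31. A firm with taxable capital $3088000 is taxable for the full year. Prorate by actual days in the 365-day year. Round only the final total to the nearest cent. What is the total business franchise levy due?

2019-01-01 to 2019-06-30: 181 days at 0.4% → $3088000 × 0.4% × 181/365 = $6125.2384
2019-07-01 to 2019-10-13: 105 days at 1.15% → $3088000 × 1.15% × 105/365 = $10215.7808
2019-10-14 to 2019-12-31: 79 days at 1.65% → $3088000 × 1.65% × 79/365 = $11027.9671
Total = $27368.9863

$27368.99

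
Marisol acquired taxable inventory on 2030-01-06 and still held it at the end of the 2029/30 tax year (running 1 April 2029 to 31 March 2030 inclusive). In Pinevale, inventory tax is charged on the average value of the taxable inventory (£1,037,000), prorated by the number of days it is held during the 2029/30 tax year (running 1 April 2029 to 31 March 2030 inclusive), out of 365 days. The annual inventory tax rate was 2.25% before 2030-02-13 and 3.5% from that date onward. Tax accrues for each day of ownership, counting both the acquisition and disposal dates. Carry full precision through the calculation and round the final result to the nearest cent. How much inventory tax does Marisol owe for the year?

2030-01-06 to 2030-02-12: 38 days at 2.25% → £1,037,000 × 2.25% × 38/365 = £2,429.1370
2030-02-13 to 2030-03-31: 47 days at 3.5% → £1,037,000 × 3.5% × 47/365 = £4,673.6027
Total = £7,102.7397

£7,102.74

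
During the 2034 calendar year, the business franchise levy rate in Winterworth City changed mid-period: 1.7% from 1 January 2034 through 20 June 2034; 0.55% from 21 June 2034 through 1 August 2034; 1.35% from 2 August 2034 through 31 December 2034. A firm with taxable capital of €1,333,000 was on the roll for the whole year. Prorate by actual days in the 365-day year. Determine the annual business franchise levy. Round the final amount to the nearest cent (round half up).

1 January – 20 June 2034: 171 days at 1.7% → €1,333,000 × 1.7% × 171/365 = €10,616.5233
21 June – 1 August 2034: 42 days at 0.55% → €1,333,000 × 0.55% × 42/365 = €843.6247
2 August – 31 December 2034: 152 days at 1.35% → €1,333,000 × 1.35% × 152/365 = €7,494.0164
Total = €18,954.1644

€18,954.16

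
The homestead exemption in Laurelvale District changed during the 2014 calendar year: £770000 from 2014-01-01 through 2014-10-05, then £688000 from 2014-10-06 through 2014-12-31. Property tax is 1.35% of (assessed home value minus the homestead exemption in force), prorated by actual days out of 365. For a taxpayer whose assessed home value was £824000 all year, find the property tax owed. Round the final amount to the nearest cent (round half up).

£992.86

2014-01-01 to 2014-10-05: 278 days, exemption £770000 → (£824000 − £770000) × 1.35% × 278/365 = £555.2384
2014-10-06 to 2014-12-31: 87 days, exemption £688000 → (£824000 − £688000) × 1.35% × 87/365 = £437.6219
Total = £992.8603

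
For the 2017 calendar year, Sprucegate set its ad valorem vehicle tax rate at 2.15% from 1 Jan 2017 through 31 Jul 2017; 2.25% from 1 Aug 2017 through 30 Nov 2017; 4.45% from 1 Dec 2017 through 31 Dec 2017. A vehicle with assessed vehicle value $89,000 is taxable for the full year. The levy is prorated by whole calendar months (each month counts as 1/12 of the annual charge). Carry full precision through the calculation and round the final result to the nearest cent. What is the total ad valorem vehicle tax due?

$2,113.75

1 Jan – 31 Jul 2017: 7 months at 2.15% → $89,000 × 2.15% × 7/12 = $1,116.2083
1 Aug – 30 Nov 2017: 4 months at 2.25% → $89,000 × 2.25% × 4/12 = $667.5000
1 Dec – 31 Dec 2017: 1 month at 4.45% → $89,000 × 4.45% × 1/12 = $330.0417
Total = $2,113.7500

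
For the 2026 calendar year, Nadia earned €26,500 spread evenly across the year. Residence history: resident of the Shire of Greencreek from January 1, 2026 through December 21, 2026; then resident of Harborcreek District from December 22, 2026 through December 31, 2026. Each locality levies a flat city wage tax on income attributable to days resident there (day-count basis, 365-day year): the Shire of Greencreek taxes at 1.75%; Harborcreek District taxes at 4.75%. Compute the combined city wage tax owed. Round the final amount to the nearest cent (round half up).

The Shire of Greencreek, January 1 – December 21, 2026: 355 days → €26,500 × 1.75% × 355/365 = €451.0445
Harborcreek District, December 22 – December 31, 2026: 10 days → €26,500 × 4.75% × 10/365 = €34.4863
Total = €485.5308

€485.53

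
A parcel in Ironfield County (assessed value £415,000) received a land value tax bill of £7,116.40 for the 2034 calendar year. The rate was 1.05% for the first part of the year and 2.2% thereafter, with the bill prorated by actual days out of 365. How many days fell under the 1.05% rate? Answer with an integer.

Let d = days at the first rate; then 365 − d days at the second rate.
£415,000 × [1.05%·d + 2.2%·(365−d)] / 365 = £7,116.40
Solving gives d = 154, so the new rate took effect on 4 June 2034.

154 days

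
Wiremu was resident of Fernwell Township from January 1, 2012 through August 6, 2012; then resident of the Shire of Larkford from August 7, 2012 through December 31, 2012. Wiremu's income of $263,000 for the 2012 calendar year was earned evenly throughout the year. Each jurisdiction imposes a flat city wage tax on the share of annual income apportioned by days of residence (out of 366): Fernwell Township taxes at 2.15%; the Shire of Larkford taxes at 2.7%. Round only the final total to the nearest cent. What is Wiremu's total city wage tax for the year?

Fernwell Township, January 1 – August 6, 2012: 219 days → $263,000 × 2.15% × 219/366 = $3,383.4303
The Shire of Larkford, August 7 – December 31, 2012: 147 days → $263,000 × 2.7% × 147/366 = $2,852.0410
Total = $6,235.4713

$6,235.47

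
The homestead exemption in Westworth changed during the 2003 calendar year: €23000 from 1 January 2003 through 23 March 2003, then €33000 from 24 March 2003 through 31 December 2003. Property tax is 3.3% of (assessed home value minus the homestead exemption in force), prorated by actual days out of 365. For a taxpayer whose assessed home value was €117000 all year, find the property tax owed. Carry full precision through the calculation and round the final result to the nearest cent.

€2846.14

1 January – 23 March 2003: 82 days, exemption €23000 → (€117000 − €23000) × 3.3% × 82/365 = €696.8877
24 March – 31 December 2003: 283 days, exemption €33000 → (€117000 − €33000) × 3.3% × 283/365 = €2149.2493
Total = €2846.1370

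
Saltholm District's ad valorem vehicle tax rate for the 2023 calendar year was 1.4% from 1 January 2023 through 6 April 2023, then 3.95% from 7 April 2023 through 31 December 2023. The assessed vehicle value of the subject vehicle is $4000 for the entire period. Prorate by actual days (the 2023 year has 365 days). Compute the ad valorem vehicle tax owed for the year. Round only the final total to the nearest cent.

$131.17

1 January – 6 April 2023: 96 days at 1.4% → $4000 × 1.4% × 96/365 = $14.7288
7 April – 31 December 2023: 269 days at 3.95% → $4000 × 3.95% × 269/365 = $116.4438
Total = $131.1726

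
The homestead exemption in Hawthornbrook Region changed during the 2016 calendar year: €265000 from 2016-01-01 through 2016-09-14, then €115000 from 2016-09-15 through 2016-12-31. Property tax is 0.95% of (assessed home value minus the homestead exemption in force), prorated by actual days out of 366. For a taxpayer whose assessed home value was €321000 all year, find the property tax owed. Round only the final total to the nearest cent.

€952.49

2016-01-01 to 2016-09-14: 258 days, exemption €265000 → (€321000 − €265000) × 0.95% × 258/366 = €375.0164
2016-09-15 to 2016-12-31: 108 days, exemption €115000 → (€321000 − €115000) × 0.95% × 108/366 = €577.4754
Total = €952.4918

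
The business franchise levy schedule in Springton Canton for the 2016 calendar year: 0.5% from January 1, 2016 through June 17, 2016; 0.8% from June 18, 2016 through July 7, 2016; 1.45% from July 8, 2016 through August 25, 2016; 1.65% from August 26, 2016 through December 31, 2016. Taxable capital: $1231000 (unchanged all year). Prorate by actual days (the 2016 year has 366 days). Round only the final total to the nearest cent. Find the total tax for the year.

January 1 – June 17, 2016: 169 days at 0.5% → $1231000 × 0.5% × 169/366 = $2842.0628
June 18 – July 7, 2016: 20 days at 0.8% → $1231000 × 0.8% × 20/366 = $538.1421
July 8 – August 25, 2016: 49 days at 1.45% → $1231000 × 1.45% × 49/366 = $2389.6872
August 26 – December 31, 2016: 128 days at 1.65% → $1231000 × 1.65% × 128/366 = $7103.4754
Total = $12873.3675

$12873.37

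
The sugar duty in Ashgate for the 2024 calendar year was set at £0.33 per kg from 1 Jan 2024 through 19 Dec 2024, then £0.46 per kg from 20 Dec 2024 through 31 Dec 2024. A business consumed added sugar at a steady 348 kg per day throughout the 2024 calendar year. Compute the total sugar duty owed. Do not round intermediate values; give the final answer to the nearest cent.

£42,574.32

1 Jan – 19 Dec 2024: 354 days × 348 kg/day = 123,192 kg at £0.33/kg → £40,653.36
20 Dec – 31 Dec 2024: 12 days × 348 kg/day = 4,176 kg at £0.46/kg → £1,920.96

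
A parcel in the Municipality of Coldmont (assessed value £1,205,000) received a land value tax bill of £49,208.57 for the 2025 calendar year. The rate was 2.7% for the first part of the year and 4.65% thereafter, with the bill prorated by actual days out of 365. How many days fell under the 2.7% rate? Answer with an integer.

Let d = days at the first rate; then 365 − d days at the second rate.
£1,205,000 × [2.7%·d + 4.65%·(365−d)] / 365 = £49,208.57
Solving gives d = 106, so the new rate took effect on April 17, 2025.

106 days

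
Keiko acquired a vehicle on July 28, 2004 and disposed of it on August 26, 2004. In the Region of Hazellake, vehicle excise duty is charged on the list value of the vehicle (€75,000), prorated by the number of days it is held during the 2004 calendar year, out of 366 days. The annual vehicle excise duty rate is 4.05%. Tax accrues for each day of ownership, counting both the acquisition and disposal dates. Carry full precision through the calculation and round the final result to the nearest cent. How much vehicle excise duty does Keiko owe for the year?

€248.98

Days held (July 28 – August 26, 2004): 30 out of 366
Tax = €75,000 × 4.05% × 30/366 = €248.9754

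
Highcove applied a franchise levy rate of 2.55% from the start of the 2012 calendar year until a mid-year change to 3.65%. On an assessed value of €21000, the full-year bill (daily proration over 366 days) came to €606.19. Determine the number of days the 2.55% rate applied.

Let d = days at the first rate; then 366 − d days at the second rate.
€21000 × [2.55%·d + 3.65%·(366−d)] / 366 = €606.19
Solving gives d = 254, so the new rate took effect on 11 September 2012.

254 days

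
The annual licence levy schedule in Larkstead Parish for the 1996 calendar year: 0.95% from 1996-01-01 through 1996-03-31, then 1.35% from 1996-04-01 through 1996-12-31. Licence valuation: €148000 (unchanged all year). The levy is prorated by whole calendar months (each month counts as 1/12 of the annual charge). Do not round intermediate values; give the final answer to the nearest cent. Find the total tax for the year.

€1850.00

1996-01-01 to 1996-03-31: 3 months at 0.95% → €148000 × 0.95% × 3/12 = €351.5000
1996-04-01 to 1996-12-31: 9 months at 1.35% → €148000 × 1.35% × 9/12 = €1498.5000
Total = €1850.0000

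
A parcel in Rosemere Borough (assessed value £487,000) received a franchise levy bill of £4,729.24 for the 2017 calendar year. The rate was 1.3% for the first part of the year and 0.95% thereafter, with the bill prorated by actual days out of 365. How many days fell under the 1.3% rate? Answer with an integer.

22 days

Let d = days at the first rate; then 365 − d days at the second rate.
£487,000 × [1.3%·d + 0.95%·(365−d)] / 365 = £4,729.24
Solving gives d = 22, so the new rate took effect on January 23, 2017.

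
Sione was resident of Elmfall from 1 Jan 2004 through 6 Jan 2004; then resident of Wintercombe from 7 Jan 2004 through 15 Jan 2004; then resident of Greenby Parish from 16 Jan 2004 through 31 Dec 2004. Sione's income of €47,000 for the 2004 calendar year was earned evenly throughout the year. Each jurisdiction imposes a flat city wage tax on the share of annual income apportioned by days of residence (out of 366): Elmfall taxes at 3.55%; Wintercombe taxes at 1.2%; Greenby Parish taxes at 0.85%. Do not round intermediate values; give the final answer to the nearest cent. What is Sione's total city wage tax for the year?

€424.35

Elmfall, 1 Jan – 6 Jan 2004: 6 days → €47,000 × 3.55% × 6/366 = €27.3525
Wintercombe, 7 Jan – 15 Jan 2004: 9 days → €47,000 × 1.2% × 9/366 = €13.8689
Greenby Parish, 16 Jan – 31 Dec 2004: 351 days → €47,000 × 0.85% × 351/366 = €383.1270
Total = €424.3484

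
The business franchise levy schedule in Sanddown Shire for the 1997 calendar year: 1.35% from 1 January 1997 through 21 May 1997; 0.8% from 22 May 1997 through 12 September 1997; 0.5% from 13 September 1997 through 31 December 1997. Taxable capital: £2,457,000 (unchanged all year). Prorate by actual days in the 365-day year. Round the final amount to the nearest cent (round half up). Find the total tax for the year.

£22,654.89

1 January – 21 May 1997: 141 days at 1.35% → £2,457,000 × 1.35% × 141/365 = £12,813.4233
22 May – 12 September 1997: 114 days at 0.8% → £2,457,000 × 0.8% × 114/365 = £6,139.1342
13 September – 31 December 1997: 110 days at 0.5% → £2,457,000 × 0.5% × 110/365 = £3,702.3288
Total = £22,654.8863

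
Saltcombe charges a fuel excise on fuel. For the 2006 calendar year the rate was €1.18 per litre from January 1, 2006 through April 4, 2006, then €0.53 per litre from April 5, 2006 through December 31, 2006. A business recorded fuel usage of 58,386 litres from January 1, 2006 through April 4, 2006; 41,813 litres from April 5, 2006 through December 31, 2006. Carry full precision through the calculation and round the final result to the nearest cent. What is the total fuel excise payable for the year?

€91,056.37

January 1 – April 4, 2006: 58,386 litres at €1.18/litre → €68,895.48
April 5 – December 31, 2006: 41,813 litres at €0.53/litre → €22,160.89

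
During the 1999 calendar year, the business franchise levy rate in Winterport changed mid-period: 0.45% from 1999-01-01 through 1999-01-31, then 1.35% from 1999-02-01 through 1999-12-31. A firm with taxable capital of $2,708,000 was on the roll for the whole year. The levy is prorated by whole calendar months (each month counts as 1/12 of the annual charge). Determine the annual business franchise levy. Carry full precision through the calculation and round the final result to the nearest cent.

$34,527.00

1999-01-01 to 1999-01-31: 1 month at 0.45% → $2,708,000 × 0.45% × 1/12 = $1,015.5000
1999-02-01 to 1999-12-31: 11 months at 1.35% → $2,708,000 × 1.35% × 11/12 = $33,511.5000
Total = $34,527.0000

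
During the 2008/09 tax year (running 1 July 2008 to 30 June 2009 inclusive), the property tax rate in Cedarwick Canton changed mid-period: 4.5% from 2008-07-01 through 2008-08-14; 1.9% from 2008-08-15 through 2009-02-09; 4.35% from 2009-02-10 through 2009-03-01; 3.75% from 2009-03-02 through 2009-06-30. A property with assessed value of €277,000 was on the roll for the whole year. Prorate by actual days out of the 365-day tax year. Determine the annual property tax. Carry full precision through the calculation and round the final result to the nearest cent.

2008-07-01 to 2008-08-14: 45 days at 4.5% → €277,000 × 4.5% × 45/365 = €1,536.7808
2008-08-15 to 2009-02-09: 179 days at 1.9% → €277,000 × 1.9% × 179/365 = €2,581.0329
2009-02-10 to 2009-03-01: 20 days at 4.35% → €277,000 × 4.35% × 20/365 = €660.2466
2009-03-02 to 2009-06-30: 121 days at 3.75% → €277,000 × 3.75% × 121/365 = €3,443.5274
Total = €8,221.5877

€8,221.59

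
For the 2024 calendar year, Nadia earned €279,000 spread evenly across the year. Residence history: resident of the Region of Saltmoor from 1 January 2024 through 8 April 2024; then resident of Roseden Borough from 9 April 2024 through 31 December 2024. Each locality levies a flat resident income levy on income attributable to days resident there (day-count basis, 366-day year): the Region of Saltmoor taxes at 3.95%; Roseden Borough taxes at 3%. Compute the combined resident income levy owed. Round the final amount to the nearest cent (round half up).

€9,086.94

The Region of Saltmoor, 1 January – 8 April 2024: 99 days → €279,000 × 3.95% × 99/366 = €2,980.9549
Roseden Borough, 9 April – 31 December 2024: 267 days → €279,000 × 3% × 267/366 = €6,105.9836
Total = €9,086.9385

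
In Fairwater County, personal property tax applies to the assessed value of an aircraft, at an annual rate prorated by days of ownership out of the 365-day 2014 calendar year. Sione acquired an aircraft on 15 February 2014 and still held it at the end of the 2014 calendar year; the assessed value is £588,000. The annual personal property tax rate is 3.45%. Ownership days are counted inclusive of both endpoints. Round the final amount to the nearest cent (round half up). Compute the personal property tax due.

Days held (15 February – 31 December 2014): 320 out of 365
Tax = £588,000 × 3.45% × 320/365 = £17,784.9863

£17,784.99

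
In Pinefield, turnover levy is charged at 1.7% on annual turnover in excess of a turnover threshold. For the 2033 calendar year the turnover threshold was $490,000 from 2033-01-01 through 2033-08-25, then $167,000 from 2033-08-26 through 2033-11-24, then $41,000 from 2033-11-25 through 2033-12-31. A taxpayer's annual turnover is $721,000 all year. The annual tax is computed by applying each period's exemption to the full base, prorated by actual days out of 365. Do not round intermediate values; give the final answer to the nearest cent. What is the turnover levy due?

$6,069.75

2033-01-01 to 2033-08-25: 237 days, exemption $490,000 → ($721,000 − $490,000) × 1.7% × 237/365 = $2,549.8603
2033-08-26 to 2033-11-24: 91 days, exemption $167,000 → ($721,000 − $167,000) × 1.7% × 91/365 = $2,348.0493
2033-11-25 to 2033-12-31: 37 days, exemption $41,000 → ($721,000 − $41,000) × 1.7% × 37/365 = $1,171.8356
Total = $6,069.7452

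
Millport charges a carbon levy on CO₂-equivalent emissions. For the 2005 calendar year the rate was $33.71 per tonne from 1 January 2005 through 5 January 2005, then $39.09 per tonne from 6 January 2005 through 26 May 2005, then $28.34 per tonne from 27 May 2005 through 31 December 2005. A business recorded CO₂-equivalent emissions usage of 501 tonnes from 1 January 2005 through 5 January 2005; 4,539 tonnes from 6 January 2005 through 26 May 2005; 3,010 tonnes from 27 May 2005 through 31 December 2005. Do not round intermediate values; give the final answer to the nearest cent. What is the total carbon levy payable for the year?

1 January – 5 January 2005: 501 tonnes at $33.71/tonne → $16,888.71
6 January – 26 May 2005: 4,539 tonnes at $39.09/tonne → $177,429.51
27 May – 31 December 2005: 3,010 tonnes at $28.34/tonne → $85,303.40

$279,621.62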